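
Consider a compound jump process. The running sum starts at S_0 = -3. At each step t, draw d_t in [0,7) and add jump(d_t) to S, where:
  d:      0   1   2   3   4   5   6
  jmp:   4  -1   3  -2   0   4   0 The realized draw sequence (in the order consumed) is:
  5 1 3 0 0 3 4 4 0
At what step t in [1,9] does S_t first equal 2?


t=0: S=-3, d=5, jump=4, S_1=1
t=1: S=1, d=1, jump=-1, S_2=0
t=2: S=0, d=3, jump=-2, S_3=-2
t=3: S=-2, d=0, jump=4, S_4=2
t=4: S=2, d=0, jump=4, S_5=6
t=5: S=6, d=3, jump=-2, S_6=4
t=6: S=4, d=4, jump=0, S_7=4
t=7: S=4, d=4, jump=0, S_8=4
t=8: S=4, d=0, jump=4, S_9=8

4


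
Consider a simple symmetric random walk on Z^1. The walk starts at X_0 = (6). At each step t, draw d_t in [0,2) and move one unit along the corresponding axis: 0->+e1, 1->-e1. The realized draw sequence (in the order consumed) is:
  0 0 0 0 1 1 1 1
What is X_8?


t=0: X=(6), d=0 → +e1, X_1=(7)
t=1: X=(7), d=0 → +e1, X_2=(8)
t=2: X=(8), d=0 → +e1, X_3=(9)
t=3: X=(9), d=0 → +e1, X_4=(10)
t=4: X=(10), d=1 → -e1, X_5=(9)
t=5: X=(9), d=1 → -e1, X_6=(8)
t=6: X=(8), d=1 → -e1, X_7=(7)
t=7: X=(7), d=1 → -e1, X_8=(6)

(6)


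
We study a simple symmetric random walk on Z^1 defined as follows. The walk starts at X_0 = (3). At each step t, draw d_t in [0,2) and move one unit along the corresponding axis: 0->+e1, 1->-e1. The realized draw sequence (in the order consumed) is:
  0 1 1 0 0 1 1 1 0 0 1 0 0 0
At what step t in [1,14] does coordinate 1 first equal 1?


t=0: X=(3), d=0 → +e1, X_1=(4)
t=1: X=(4), d=1 → -e1, X_2=(3)
t=2: X=(3), d=1 → -e1, X_3=(2)
t=3: X=(2), d=0 → +e1, X_4=(3)
t=4: X=(3), d=0 → +e1, X_5=(4)
t=5: X=(4), d=1 → -e1, X_6=(3)
t=6: X=(3), d=1 → -e1, X_7=(2)
t=7: X=(2), d=1 → -e1, X_8=(1)
t=8: X=(1), d=0 → +e1, X_9=(2)
t=9: X=(2), d=0 → +e1, X_10=(3)
t=10: X=(3), d=1 → -e1, X_11=(2)
t=11: X=(2), d=0 → +e1, X_12=(3)
t=12: X=(3), d=0 → +e1, X_13=(4)
t=13: X=(4), d=0 → +e1, X_14=(5)

8


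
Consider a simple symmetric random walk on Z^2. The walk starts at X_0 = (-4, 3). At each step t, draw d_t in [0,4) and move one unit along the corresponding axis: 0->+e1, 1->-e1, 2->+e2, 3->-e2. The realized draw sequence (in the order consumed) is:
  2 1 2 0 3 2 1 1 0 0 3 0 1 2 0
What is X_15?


t=0: X=(-4, 3), d=2 → +e2, X_1=(-4, 4)
t=1: X=(-4, 4), d=1 → -e1, X_2=(-5, 4)
t=2: X=(-5, 4), d=2 → +e2, X_3=(-5, 5)
t=3: X=(-5, 5), d=0 → +e1, X_4=(-4, 5)
t=4: X=(-4, 5), d=3 → -e2, X_5=(-4, 4)
t=5: X=(-4, 4), d=2 → +e2, X_6=(-4, 5)
t=6: X=(-4, 5), d=1 → -e1, X_7=(-5, 5)
t=7: X=(-5, 5), d=1 → -e1, X_8=(-6, 5)
t=8: X=(-6, 5), d=0 → +e1, X_9=(-5, 5)
t=9: X=(-5, 5), d=0 → +e1, X_10=(-4, 5)
t=10: X=(-4, 5), d=3 → -e2, X_11=(-4, 4)
t=11: X=(-4, 4), d=0 → +e1, X_12=(-3, 4)
t=12: X=(-3, 4), d=1 → -e1, X_13=(-4, 4)
t=13: X=(-4, 4), d=2 → +e2, X_14=(-4, 5)
t=14: X=(-4, 5), d=0 → +e1, X_15=(-3, 5)

(-3, 5)


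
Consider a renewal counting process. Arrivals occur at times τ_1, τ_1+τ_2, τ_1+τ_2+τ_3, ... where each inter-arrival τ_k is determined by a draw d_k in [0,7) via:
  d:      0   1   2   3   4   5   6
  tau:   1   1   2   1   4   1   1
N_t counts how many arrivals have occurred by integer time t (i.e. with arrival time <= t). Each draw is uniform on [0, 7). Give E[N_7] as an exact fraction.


3702935/823543

Inter-arrival values over d=0..6: [1, 1, 2, 1, 4, 1, 1]
Each d has probability 1/7, so the pmf of τ is: f(1) = 5/7, f(2) = 1/7, f(4) = 1/7
Renewal equation for m(n) = E[N_n]: condition on τ_1 = k (if k <= n, one arrival plus a fresh copy on the remaining n−k steps): m(n) = F(n) + Σ_{k<=n} f(k)·m(n−k), where F(n) = P(τ <= n) and m(0) = 0
m(1) = F(1) = 5/7
m(2) = F(2) + f(1)·m(1) = 6/7 + 5/7·5/7 = 67/49
m(3) = F(3) + f(1)·m(2) + f(2)·m(1) = 6/7 + 5/7·67/49 + 1/7·5/7 = 664/343
m(4) = F(4) + f(1)·m(3) + f(2)·m(2) = 1 + 5/7·664/343 + 1/7·67/49 = 6190/2401
m(5) = F(5) + f(1)·m(4) + f(2)·m(3) + f(4)·m(1) = 1 + 5/7·6190/2401 + 1/7·664/343 + 1/7·5/7 = 54120/16807
m(6) = F(6) + f(1)·m(5) + f(2)·m(4) + f(4)·m(2) = 1 + 5/7·54120/16807 + 1/7·6190/2401 + 1/7·67/49 = 454560/117649
m(7) = F(7) + f(1)·m(6) + f(2)·m(5) + f(4)·m(3) = 1 + 5/7·454560/117649 + 1/7·54120/16807 + 1/7·664/343 = 3702935/823543
E[N_7] = m(7) = 3702935/823543


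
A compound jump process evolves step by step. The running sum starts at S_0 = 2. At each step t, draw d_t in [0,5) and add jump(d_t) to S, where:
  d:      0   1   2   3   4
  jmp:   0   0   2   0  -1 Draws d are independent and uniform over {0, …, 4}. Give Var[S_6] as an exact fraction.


Outcome values over d=0..4: [0, 0, 2, 0, -1]
Σy = 1, Σy² = 5, M = 5
μ = 1/5 = 1/5,  σ² = 5/5 − (1/5)² = 24/25
Independent increments: Var[S_6] = 6·σ² = 6·(24/25) = 144/25

144/25


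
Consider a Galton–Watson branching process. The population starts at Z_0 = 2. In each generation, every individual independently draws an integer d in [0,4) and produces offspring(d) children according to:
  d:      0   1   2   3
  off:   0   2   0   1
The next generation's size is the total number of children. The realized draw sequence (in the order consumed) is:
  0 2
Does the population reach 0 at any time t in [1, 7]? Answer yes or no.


yes

gen 0: Z_0=2, draws=[0, 2], offspring=[0, 0], Z_1=0
gen 1: Z_1=0, draws=[], offspring=[], Z_2=0
gen 2: Z_2=0, draws=[], offspring=[], Z_3=0
gen 3: Z_3=0, draws=[], offspring=[], Z_4=0
gen 4: Z_4=0, draws=[], offspring=[], Z_5=0
gen 5: Z_5=0, draws=[], offspring=[], Z_6=0
gen 6: Z_6=0, draws=[], offspring=[], Z_7=0


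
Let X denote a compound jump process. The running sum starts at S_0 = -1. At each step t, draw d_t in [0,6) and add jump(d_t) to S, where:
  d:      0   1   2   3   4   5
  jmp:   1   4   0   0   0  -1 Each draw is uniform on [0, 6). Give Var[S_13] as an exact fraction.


Outcome values over d=0..5: [1, 4, 0, 0, 0, -1]
Σy = 4, Σy² = 18, M = 6
μ = 4/6 = 2/3,  σ² = 18/6 − (2/3)² = 23/9
Independent increments: Var[S_13] = 13·σ² = 13·(23/9) = 299/9

299/9


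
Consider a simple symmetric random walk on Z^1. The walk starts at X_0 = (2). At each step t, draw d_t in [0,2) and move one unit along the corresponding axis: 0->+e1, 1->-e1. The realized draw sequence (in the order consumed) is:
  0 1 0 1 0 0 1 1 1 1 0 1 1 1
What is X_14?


t=0: X=(2), d=0 → +e1, X_1=(3)
t=1: X=(3), d=1 → -e1, X_2=(2)
t=2: X=(2), d=0 → +e1, X_3=(3)
t=3: X=(3), d=1 → -e1, X_4=(2)
t=4: X=(2), d=0 → +e1, X_5=(3)
t=5: X=(3), d=0 → +e1, X_6=(4)
t=6: X=(4), d=1 → -e1, X_7=(3)
t=7: X=(3), d=1 → -e1, X_8=(2)
t=8: X=(2), d=1 → -e1, X_9=(1)
t=9: X=(1), d=1 → -e1, X_10=(0)
t=10: X=(0), d=0 → +e1, X_11=(1)
t=11: X=(1), d=1 → -e1, X_12=(0)
t=12: X=(0), d=1 → -e1, X_13=(-1)
t=13: X=(-1), d=1 → -e1, X_14=(-2)

(-2)


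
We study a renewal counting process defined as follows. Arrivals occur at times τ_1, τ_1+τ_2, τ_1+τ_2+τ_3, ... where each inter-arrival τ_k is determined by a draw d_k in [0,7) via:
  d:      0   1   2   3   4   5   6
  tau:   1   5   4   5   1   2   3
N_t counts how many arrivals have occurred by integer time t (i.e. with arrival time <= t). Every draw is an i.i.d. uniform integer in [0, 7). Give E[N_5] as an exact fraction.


Inter-arrival values over d=0..6: [1, 5, 4, 5, 1, 2, 3]
Each d has probability 1/7, so the pmf of τ is: f(1) = 2/7, f(2) = 1/7, f(3) = 1/7, f(4) = 1/7, f(5) = 2/7
Renewal equation for m(n) = E[N_n]: condition on τ_1 = k (if k <= n, one arrival plus a fresh copy on the remaining n−k steps): m(n) = F(n) + Σ_{k<=n} f(k)·m(n−k), where F(n) = P(τ <= n) and m(0) = 0
m(1) = F(1) = 2/7
m(2) = F(2) + f(1)·m(1) = 3/7 + 2/7·2/7 = 25/49
m(3) = F(3) + f(1)·m(2) + f(2)·m(1) = 4/7 + 2/7·25/49 + 1/7·2/7 = 260/343
m(4) = F(4) + f(1)·m(3) + f(2)·m(2) + f(3)·m(1) = 5/7 + 2/7·260/343 + 1/7·25/49 + 1/7·2/7 = 2508/2401
m(5) = F(5) + f(1)·m(4) + f(2)·m(3) + f(3)·m(2) + f(4)·m(1) = 1 + 2/7·2508/2401 + 1/7·260/343 + 1/7·25/49 + 1/7·2/7 = 25554/16807
E[N_5] = m(5) = 25554/16807

25554/16807


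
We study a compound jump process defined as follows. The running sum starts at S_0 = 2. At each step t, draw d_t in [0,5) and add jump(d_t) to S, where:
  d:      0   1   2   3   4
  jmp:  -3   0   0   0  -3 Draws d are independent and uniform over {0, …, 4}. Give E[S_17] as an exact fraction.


Outcome values over d=0..4: [-3, 0, 0, 0, -3]
Σy = -6, Σy² = 18, M = 5
μ = -6/5 = -6/5,  σ² = 18/5 − (-6/5)² = 54/25
E[S_17] = 2 + 17·(-6/5) = -92/5

-92/5


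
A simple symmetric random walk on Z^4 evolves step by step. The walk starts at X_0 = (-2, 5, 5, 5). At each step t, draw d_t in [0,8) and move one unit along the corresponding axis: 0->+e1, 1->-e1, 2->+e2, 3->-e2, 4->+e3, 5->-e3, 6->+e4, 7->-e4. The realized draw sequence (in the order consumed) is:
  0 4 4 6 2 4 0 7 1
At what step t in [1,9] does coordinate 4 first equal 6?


t=0: X=(-2, 5, 5, 5), d=0 → +e1, X_1=(-1, 5, 5, 5)
t=1: X=(-1, 5, 5, 5), d=4 → +e3, X_2=(-1, 5, 6, 5)
t=2: X=(-1, 5, 6, 5), d=4 → +e3, X_3=(-1, 5, 7, 5)
t=3: X=(-1, 5, 7, 5), d=6 → +e4, X_4=(-1, 5, 7, 6)
t=4: X=(-1, 5, 7, 6), d=2 → +e2, X_5=(-1, 6, 7, 6)
t=5: X=(-1, 6, 7, 6), d=4 → +e3, X_6=(-1, 6, 8, 6)
t=6: X=(-1, 6, 8, 6), d=0 → +e1, X_7=(0, 6, 8, 6)
t=7: X=(0, 6, 8, 6), d=7 → -e4, X_8=(0, 6, 8, 5)
t=8: X=(0, 6, 8, 5), d=1 → -e1, X_9=(-1, 6, 8, 5)

4


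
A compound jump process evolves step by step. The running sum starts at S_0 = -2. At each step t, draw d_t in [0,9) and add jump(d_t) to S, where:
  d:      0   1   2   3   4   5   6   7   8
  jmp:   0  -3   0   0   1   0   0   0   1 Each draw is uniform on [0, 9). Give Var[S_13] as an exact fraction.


Outcome values over d=0..8: [0, -3, 0, 0, 1, 0, 0, 0, 1]
Σy = -1, Σy² = 11, M = 9
μ = -1/9 = -1/9,  σ² = 11/9 − (-1/9)² = 98/81
Independent increments: Var[S_13] = 13·σ² = 13·(98/81) = 1274/81

1274/81


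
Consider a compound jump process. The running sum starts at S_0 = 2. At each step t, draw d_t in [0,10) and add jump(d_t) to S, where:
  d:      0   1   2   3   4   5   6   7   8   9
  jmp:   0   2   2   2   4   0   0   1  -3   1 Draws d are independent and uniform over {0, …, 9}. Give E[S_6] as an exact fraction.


37/5

Outcome values over d=0..9: [0, 2, 2, 2, 4, 0, 0, 1, -3, 1]
Σy = 9, Σy² = 39, M = 10
μ = 9/10 = 9/10,  σ² = 39/10 − (9/10)² = 309/100
E[S_6] = 2 + 6·(9/10) = 37/5


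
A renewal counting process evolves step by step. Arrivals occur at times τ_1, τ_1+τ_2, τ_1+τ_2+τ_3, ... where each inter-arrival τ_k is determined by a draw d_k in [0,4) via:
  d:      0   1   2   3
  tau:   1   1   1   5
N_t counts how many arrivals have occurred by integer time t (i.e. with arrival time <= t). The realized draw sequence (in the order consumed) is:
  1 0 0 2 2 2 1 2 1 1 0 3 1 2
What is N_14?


11

draw d_1=1: τ_1=1, arrival time A_1=1
draw d_2=0: τ_2=1, arrival time A_2=2
draw d_3=0: τ_3=1, arrival time A_3=3
draw d_4=2: τ_4=1, arrival time A_4=4
draw d_5=2: τ_5=1, arrival time A_5=5
draw d_6=2: τ_6=1, arrival time A_6=6
draw d_7=1: τ_7=1, arrival time A_7=7
draw d_8=2: τ_8=1, arrival time A_8=8
draw d_9=1: τ_9=1, arrival time A_9=9
draw d_10=1: τ_10=1, arrival time A_10=10
draw d_11=0: τ_11=1, arrival time A_11=11
draw d_12=3: τ_12=5, arrival time A_12=16
draw d_13=1: τ_13=1, arrival time A_13=17
draw d_14=2: τ_14=1, arrival time A_14=18
N_t over t=0..14: 0:0 1:1 2:2 3:3 4:4 5:5 6:6 7:7 8:8 9:9 10:10 11:11 12:11 13:11 14:11


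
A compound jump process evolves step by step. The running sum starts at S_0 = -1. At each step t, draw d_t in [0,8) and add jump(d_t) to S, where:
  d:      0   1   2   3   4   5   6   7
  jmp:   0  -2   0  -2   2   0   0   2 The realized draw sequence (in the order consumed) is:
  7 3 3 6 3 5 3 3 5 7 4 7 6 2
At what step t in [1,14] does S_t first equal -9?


8

t=0: S=-1, d=7, jump=2, S_1=1
t=1: S=1, d=3, jump=-2, S_2=-1
t=2: S=-1, d=3, jump=-2, S_3=-3
t=3: S=-3, d=6, jump=0, S_4=-3
t=4: S=-3, d=3, jump=-2, S_5=-5
t=5: S=-5, d=5, jump=0, S_6=-5
t=6: S=-5, d=3, jump=-2, S_7=-7
t=7: S=-7, d=3, jump=-2, S_8=-9
t=8: S=-9, d=5, jump=0, S_9=-9
t=9: S=-9, d=7, jump=2, S_10=-7
t=10: S=-7, d=4, jump=2, S_11=-5
t=11: S=-5, d=7, jump=2, S_12=-3
t=12: S=-3, d=6, jump=0, S_13=-3
t=13: S=-3, d=2, jump=0, S_14=-3


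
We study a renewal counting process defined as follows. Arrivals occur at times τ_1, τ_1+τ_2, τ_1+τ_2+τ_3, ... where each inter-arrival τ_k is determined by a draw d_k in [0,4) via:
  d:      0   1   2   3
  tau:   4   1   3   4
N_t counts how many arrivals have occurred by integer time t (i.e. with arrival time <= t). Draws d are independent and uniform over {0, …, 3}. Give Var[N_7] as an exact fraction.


170972583/268435456

Inter-arrival values over d=0..3: [4, 1, 3, 4]
Each d has probability 1/4, so the pmf of τ is: f(1) = 1/4, f(3) = 1/4, f(4) = 1/2
Let p_n(j) = P(N_n = j), with p_0 = [1]. Condition on τ_1: p_n(0) = P(τ > n), and for j >= 1, p_n(j) = Σ_{k<=n} f(k)·p_{n−k}(j−1)
p_1 = [3/4, 1/4]  (j = 0..1)
p_2 = [3/4, 3/16, 1/16]  (j = 0..2)
p_3 = [1/2, 7/16, 3/64, 1/64]  (j = 0..3)
p_4 = [0, 13/16, 11/64, 3/256, 1/256]  (j = 0..4)
p_5 = [0, 9/16, 3/8, 15/256, 3/1024, 1/1024]  (j = 0..5)
p_6 = [0, 1/2, 11/32, 35/256, 19/1024, 3/4096, 1/4096]  (j = 0..6)
p_7 = [0, 1/4, 35/64, 39/256, 23/512, 23/4096, 3/16384, 1/16384]  (j = 0..7)
E[N_7] = Σ j·p_7(j) = 32933/16384;  E[N_7²] = Σ j²·p_7(j) = 76633/16384
Var[N_7] = 76633/16384 − (32933/16384)² = 170972583/268435456


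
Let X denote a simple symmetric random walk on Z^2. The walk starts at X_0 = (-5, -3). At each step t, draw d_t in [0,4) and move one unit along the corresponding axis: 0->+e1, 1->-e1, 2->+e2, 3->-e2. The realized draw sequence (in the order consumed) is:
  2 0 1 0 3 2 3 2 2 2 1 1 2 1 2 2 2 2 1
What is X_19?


t=0: X=(-5, -3), d=2 → +e2, X_1=(-5, -2)
t=1: X=(-5, -2), d=0 → +e1, X_2=(-4, -2)
t=2: X=(-4, -2), d=1 → -e1, X_3=(-5, -2)
t=3: X=(-5, -2), d=0 → +e1, X_4=(-4, -2)
t=4: X=(-4, -2), d=3 → -e2, X_5=(-4, -3)
t=5: X=(-4, -3), d=2 → +e2, X_6=(-4, -2)
t=6: X=(-4, -2), d=3 → -e2, X_7=(-4, -3)
t=7: X=(-4, -3), d=2 → +e2, X_8=(-4, -2)
t=8: X=(-4, -2), d=2 → +e2, X_9=(-4, -1)
t=9: X=(-4, -1), d=2 → +e2, X_10=(-4, 0)
t=10: X=(-4, 0), d=1 → -e1, X_11=(-5, 0)
t=11: X=(-5, 0), d=1 → -e1, X_12=(-6, 0)
t=12: X=(-6, 0), d=2 → +e2, X_13=(-6, 1)
t=13: X=(-6, 1), d=1 → -e1, X_14=(-7, 1)
t=14: X=(-7, 1), d=2 → +e2, X_15=(-7, 2)
t=15: X=(-7, 2), d=2 → +e2, X_16=(-7, 3)
t=16: X=(-7, 3), d=2 → +e2, X_17=(-7, 4)
t=17: X=(-7, 4), d=2 → +e2, X_18=(-7, 5)
t=18: X=(-7, 5), d=1 → -e1, X_19=(-8, 5)

(-8, 5)


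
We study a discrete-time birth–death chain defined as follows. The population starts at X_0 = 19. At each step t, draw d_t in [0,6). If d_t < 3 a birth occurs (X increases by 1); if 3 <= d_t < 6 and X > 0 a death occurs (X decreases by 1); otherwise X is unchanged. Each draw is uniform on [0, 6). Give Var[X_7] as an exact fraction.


X can drop by at most 1 per step and X_0 = 19 > T = 7, so X_t >= 19 − t >= 12 > 0 for every t <= 7: the floor at 0 (the 'and X > 0' condition) never binds. Hence X_7 = X_0 + Σ_{t<7} Y_t with i.i.d. increments Y_t = y(d_t) ∈ {+1, −1, 0}.
Outcome values over d=0..5: [1, 1, 1, -1, -1, -1]
Σy = 0, Σy² = 6, M = 6
μ = 0/6 = 0,  σ² = 6/6 − (0)² = 1
Independent increments: Var[X_7] = 7·σ² = 7·(1) = 7

7


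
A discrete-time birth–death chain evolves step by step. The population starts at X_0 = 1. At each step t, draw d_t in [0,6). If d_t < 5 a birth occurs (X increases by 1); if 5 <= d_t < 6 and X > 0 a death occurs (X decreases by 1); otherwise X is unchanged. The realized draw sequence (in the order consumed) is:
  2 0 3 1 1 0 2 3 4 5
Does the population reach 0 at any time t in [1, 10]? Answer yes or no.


t=0: X=1, d=2 → birth, X_1=2
t=1: X=2, d=0 → birth, X_2=3
t=2: X=3, d=3 → birth, X_3=4
t=3: X=4, d=1 → birth, X_4=5
t=4: X=5, d=1 → birth, X_5=6
t=5: X=6, d=0 → birth, X_6=7
t=6: X=7, d=2 → birth, X_7=8
t=7: X=8, d=3 → birth, X_8=9
t=8: X=9, d=4 → birth, X_9=10
t=9: X=10, d=5 → death, X_10=9

no


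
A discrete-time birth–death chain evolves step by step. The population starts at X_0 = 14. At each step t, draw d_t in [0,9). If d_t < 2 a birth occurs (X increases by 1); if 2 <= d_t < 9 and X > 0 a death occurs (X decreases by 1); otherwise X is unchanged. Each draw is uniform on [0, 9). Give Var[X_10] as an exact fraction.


X can drop by at most 1 per step and X_0 = 14 > T = 10, so X_t >= 14 − t >= 4 > 0 for every t <= 10: the floor at 0 (the 'and X > 0' condition) never binds. Hence X_10 = X_0 + Σ_{t<10} Y_t with i.i.d. increments Y_t = y(d_t) ∈ {+1, −1, 0}.
Outcome values over d=0..8: [1, 1, -1, -1, -1, -1, -1, -1, -1]
Σy = -5, Σy² = 9, M = 9
μ = -5/9 = -5/9,  σ² = 9/9 − (-5/9)² = 56/81
Independent increments: Var[X_10] = 10·σ² = 10·(56/81) = 560/81

560/81


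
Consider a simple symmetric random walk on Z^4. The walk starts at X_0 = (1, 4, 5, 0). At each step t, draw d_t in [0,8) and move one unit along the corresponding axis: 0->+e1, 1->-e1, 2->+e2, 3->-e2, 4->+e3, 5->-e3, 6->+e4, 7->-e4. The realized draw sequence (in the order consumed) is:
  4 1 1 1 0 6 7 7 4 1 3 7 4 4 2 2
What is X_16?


(-2, 5, 9, -2)

t=0: X=(1, 4, 5, 0), d=4 → +e3, X_1=(1, 4, 6, 0)
t=1: X=(1, 4, 6, 0), d=1 → -e1, X_2=(0, 4, 6, 0)
t=2: X=(0, 4, 6, 0), d=1 → -e1, X_3=(-1, 4, 6, 0)
t=3: X=(-1, 4, 6, 0), d=1 → -e1, X_4=(-2, 4, 6, 0)
t=4: X=(-2, 4, 6, 0), d=0 → +e1, X_5=(-1, 4, 6, 0)
t=5: X=(-1, 4, 6, 0), d=6 → +e4, X_6=(-1, 4, 6, 1)
t=6: X=(-1, 4, 6, 1), d=7 → -e4, X_7=(-1, 4, 6, 0)
t=7: X=(-1, 4, 6, 0), d=7 → -e4, X_8=(-1, 4, 6, -1)
t=8: X=(-1, 4, 6, -1), d=4 → +e3, X_9=(-1, 4, 7, -1)
t=9: X=(-1, 4, 7, -1), d=1 → -e1, X_10=(-2, 4, 7, -1)
t=10: X=(-2, 4, 7, -1), d=3 → -e2, X_11=(-2, 3, 7, -1)
t=11: X=(-2, 3, 7, -1), d=7 → -e4, X_12=(-2, 3, 7, -2)
t=12: X=(-2, 3, 7, -2), d=4 → +e3, X_13=(-2, 3, 8, -2)
t=13: X=(-2, 3, 8, -2), d=4 → +e3, X_14=(-2, 3, 9, -2)
t=14: X=(-2, 3, 9, -2), d=2 → +e2, X_15=(-2, 4, 9, -2)
t=15: X=(-2, 4, 9, -2), d=2 → +e2, X_16=(-2, 5, 9, -2)


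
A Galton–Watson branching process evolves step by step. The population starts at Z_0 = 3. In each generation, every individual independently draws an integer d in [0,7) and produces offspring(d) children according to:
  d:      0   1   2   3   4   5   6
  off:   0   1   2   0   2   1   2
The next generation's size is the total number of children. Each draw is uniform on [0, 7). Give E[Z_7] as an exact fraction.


6291456/823543

Outcome values over d=0..6: [0, 1, 2, 0, 2, 1, 2]
Σy = 8, Σy² = 14, M = 7
μ = 8/7 = 8/7,  σ² = 14/7 − (8/7)² = 34/49
E[Z_0] = 3
E[Z_1] = 8/7·E[Z_0] = 24/7
E[Z_2] = 8/7·E[Z_1] = 192/49
E[Z_3] = 8/7·E[Z_2] = 1536/343
E[Z_4] = 8/7·E[Z_3] = 12288/2401
E[Z_5] = 8/7·E[Z_4] = 98304/16807
E[Z_6] = 8/7·E[Z_5] = 786432/117649
E[Z_7] = 8/7·E[Z_6] = 6291456/823543


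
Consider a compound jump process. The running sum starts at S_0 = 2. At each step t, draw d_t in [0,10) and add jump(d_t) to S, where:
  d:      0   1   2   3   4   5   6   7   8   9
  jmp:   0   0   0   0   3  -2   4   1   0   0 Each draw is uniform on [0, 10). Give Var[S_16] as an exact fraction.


1056/25

Outcome values over d=0..9: [0, 0, 0, 0, 3, -2, 4, 1, 0, 0]
Σy = 6, Σy² = 30, M = 10
μ = 6/10 = 3/5,  σ² = 30/10 − (3/5)² = 66/25
Independent increments: Var[S_16] = 16·σ² = 16·(66/25) = 1056/25


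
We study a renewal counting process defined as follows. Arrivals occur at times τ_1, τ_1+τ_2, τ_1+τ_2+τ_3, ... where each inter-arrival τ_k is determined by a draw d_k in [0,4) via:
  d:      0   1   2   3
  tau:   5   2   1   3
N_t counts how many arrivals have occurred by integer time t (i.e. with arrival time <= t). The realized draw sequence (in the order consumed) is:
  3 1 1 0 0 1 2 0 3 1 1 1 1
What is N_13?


4

draw d_1=3: τ_1=3, arrival time A_1=3
draw d_2=1: τ_2=2, arrival time A_2=5
draw d_3=1: τ_3=2, arrival time A_3=7
draw d_4=0: τ_4=5, arrival time A_4=12
draw d_5=0: τ_5=5, arrival time A_5=17
draw d_6=1: τ_6=2, arrival time A_6=19
draw d_7=2: τ_7=1, arrival time A_7=20
draw d_8=0: τ_8=5, arrival time A_8=25
draw d_9=3: τ_9=3, arrival time A_9=28
draw d_10=1: τ_10=2, arrival time A_10=30
draw d_11=1: τ_11=2, arrival time A_11=32
draw d_12=1: τ_12=2, arrival time A_12=34
draw d_13=1: τ_13=2, arrival time A_13=36
N_t over t=0..13: 0:0 1:0 2:0 3:1 4:1 5:2 6:2 7:3 8:3 9:3 10:3 11:3 12:4 13:4


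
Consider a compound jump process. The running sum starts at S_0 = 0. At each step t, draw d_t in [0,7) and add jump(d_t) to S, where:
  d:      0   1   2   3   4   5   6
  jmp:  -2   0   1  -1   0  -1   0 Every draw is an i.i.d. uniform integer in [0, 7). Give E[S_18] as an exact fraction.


Outcome values over d=0..6: [-2, 0, 1, -1, 0, -1, 0]
Σy = -3, Σy² = 7, M = 7
μ = -3/7 = -3/7,  σ² = 7/7 − (-3/7)² = 40/49
E[S_18] = 0 + 18·(-3/7) = -54/7

-54/7


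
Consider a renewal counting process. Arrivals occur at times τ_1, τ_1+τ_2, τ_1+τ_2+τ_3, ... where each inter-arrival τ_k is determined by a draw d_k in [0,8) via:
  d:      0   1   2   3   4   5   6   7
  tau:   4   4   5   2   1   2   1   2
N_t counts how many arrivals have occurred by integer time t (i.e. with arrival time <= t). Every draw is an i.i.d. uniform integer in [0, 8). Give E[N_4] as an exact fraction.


Inter-arrival values over d=0..7: [4, 4, 5, 2, 1, 2, 1, 2]
Each d has probability 1/8, so the pmf of τ is: f(1) = 1/4, f(2) = 3/8, f(4) = 1/4, f(5) = 1/8
Renewal equation for m(n) = E[N_n]: condition on τ_1 = k (if k <= n, one arrival plus a fresh copy on the remaining n−k steps): m(n) = F(n) + Σ_{k<=n} f(k)·m(n−k), where F(n) = P(τ <= n) and m(0) = 0
m(1) = F(1) = 1/4
m(2) = F(2) + f(1)·m(1) = 5/8 + 1/4·1/4 = 11/16
m(3) = F(3) + f(1)·m(2) + f(2)·m(1) = 5/8 + 1/4·11/16 + 3/8·1/4 = 57/64
m(4) = F(4) + f(1)·m(3) + f(2)·m(2) = 7/8 + 1/4·57/64 + 3/8·11/16 = 347/256
E[N_4] = m(4) = 347/256

347/256


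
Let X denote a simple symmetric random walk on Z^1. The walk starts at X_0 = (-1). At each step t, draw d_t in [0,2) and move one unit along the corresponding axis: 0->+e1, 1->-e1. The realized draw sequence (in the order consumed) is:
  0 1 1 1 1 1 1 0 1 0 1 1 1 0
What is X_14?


t=0: X=(-1), d=0 → +e1, X_1=(0)
t=1: X=(0), d=1 → -e1, X_2=(-1)
t=2: X=(-1), d=1 → -e1, X_3=(-2)
t=3: X=(-2), d=1 → -e1, X_4=(-3)
t=4: X=(-3), d=1 → -e1, X_5=(-4)
t=5: X=(-4), d=1 → -e1, X_6=(-5)
t=6: X=(-5), d=1 → -e1, X_7=(-6)
t=7: X=(-6), d=0 → +e1, X_8=(-5)
t=8: X=(-5), d=1 → -e1, X_9=(-6)
t=9: X=(-6), d=0 → +e1, X_10=(-5)
t=10: X=(-5), d=1 → -e1, X_11=(-6)
t=11: X=(-6), d=1 → -e1, X_12=(-7)
t=12: X=(-7), d=1 → -e1, X_13=(-8)
t=13: X=(-8), d=0 → +e1, X_14=(-7)

(-7)


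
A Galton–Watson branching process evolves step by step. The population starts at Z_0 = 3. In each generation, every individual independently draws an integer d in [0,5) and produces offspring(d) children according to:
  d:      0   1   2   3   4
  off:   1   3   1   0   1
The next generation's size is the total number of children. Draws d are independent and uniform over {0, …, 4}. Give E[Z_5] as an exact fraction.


Outcome values over d=0..4: [1, 3, 1, 0, 1]
Σy = 6, Σy² = 12, M = 5
μ = 6/5 = 6/5,  σ² = 12/5 − (6/5)² = 24/25
E[Z_0] = 3
E[Z_1] = 6/5·E[Z_0] = 18/5
E[Z_2] = 6/5·E[Z_1] = 108/25
E[Z_3] = 6/5·E[Z_2] = 648/125
E[Z_4] = 6/5·E[Z_3] = 3888/625
E[Z_5] = 6/5·E[Z_4] = 23328/3125

23328/3125


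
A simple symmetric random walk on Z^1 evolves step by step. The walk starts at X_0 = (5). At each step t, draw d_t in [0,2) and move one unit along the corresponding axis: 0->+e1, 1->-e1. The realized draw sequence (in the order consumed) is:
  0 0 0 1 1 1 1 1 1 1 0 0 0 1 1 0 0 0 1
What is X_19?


(4)

t=0: X=(5), d=0 → +e1, X_1=(6)
t=1: X=(6), d=0 → +e1, X_2=(7)
t=2: X=(7), d=0 → +e1, X_3=(8)
t=3: X=(8), d=1 → -e1, X_4=(7)
t=4: X=(7), d=1 → -e1, X_5=(6)
t=5: X=(6), d=1 → -e1, X_6=(5)
t=6: X=(5), d=1 → -e1, X_7=(4)
t=7: X=(4), d=1 → -e1, X_8=(3)
t=8: X=(3), d=1 → -e1, X_9=(2)
t=9: X=(2), d=1 → -e1, X_10=(1)
t=10: X=(1), d=0 → +e1, X_11=(2)
t=11: X=(2), d=0 → +e1, X_12=(3)
t=12: X=(3), d=0 → +e1, X_13=(4)
t=13: X=(4), d=1 → -e1, X_14=(3)
t=14: X=(3), d=1 → -e1, X_15=(2)
t=15: X=(2), d=0 → +e1, X_16=(3)
t=16: X=(3), d=0 → +e1, X_17=(4)
t=17: X=(4), d=0 → +e1, X_18=(5)
t=18: X=(5), d=1 → -e1, X_19=(4)


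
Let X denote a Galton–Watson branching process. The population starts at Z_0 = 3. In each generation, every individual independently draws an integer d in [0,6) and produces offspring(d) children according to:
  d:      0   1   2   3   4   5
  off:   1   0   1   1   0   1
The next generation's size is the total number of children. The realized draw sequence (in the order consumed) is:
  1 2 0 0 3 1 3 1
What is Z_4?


gen 0: Z_0=3, draws=[1, 2, 0], offspring=[0, 1, 1], Z_1=2
gen 1: Z_1=2, draws=[0, 3], offspring=[1, 1], Z_2=2
gen 2: Z_2=2, draws=[1, 3], offspring=[0, 1], Z_3=1
gen 3: Z_3=1, draws=[1], offspring=[0], Z_4=0

0


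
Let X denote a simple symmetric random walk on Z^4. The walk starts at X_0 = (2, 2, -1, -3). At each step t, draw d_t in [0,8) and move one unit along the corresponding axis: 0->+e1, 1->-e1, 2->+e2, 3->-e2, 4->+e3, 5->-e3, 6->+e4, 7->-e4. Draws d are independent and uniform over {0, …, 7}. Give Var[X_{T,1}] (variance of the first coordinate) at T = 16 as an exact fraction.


4

Outcome values over d=0..7: [1, -1, 0, 0, 0, 0, 0, 0]
Σy = 0, Σy² = 2, M = 8
μ = 0/8 = 0,  σ² = 2/8 − (0)² = 1/4
Independent increments: Var[X_16] = 16·σ² = 16·(1/4) = 4


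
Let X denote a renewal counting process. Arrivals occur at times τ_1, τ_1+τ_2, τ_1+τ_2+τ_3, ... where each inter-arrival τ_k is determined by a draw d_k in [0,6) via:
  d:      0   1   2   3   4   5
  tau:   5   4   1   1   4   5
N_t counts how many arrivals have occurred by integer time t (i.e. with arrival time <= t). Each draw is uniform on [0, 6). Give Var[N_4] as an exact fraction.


Inter-arrival values over d=0..5: [5, 4, 1, 1, 4, 5]
Each d has probability 1/6, so the pmf of τ is: f(1) = 1/3, f(4) = 1/3, f(5) = 1/3
Let p_n(j) = P(N_n = j), with p_0 = [1]. Condition on τ_1: p_n(0) = P(τ > n), and for j >= 1, p_n(j) = Σ_{k<=n} f(k)·p_{n−k}(j−1)
p_1 = [2/3, 1/3]  (j = 0..1)
p_2 = [2/3, 2/9, 1/9]  (j = 0..2)
p_3 = [2/3, 2/9, 2/27, 1/27]  (j = 0..3)
p_4 = [1/3, 5/9, 2/27, 2/81, 1/81]  (j = 0..4)
E[N_4] = Σ j·p_4(j) = 67/81;  E[N_4²] = Σ j²·p_4(j) = 103/81
Var[N_4] = 103/81 − (67/81)² = 3854/6561

3854/6561


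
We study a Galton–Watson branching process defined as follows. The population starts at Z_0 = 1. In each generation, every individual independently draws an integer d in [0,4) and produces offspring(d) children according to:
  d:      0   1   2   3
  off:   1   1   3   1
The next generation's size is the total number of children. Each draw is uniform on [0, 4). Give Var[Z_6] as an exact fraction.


Outcome values over d=0..3: [1, 1, 3, 1]
Σy = 6, Σy² = 12, M = 4
μ = 6/4 = 3/2,  σ² = 12/4 − (3/2)² = 3/4
V_0 = 0, E_0 = 1
V_1 = 3/4·E_0 + (3/2)²·V_0 = 3/4;  E_1 = 3/2
V_2 = 3/4·E_1 + (3/2)²·V_1 = 45/16;  E_2 = 9/4
V_3 = 3/4·E_2 + (3/2)²·V_2 = 513/64;  E_3 = 27/8
V_4 = 3/4·E_3 + (3/2)²·V_3 = 5265/256;  E_4 = 81/16
V_5 = 3/4·E_4 + (3/2)²·V_4 = 51273/1024;  E_5 = 243/32
V_6 = 3/4·E_5 + (3/2)²·V_5 = 484785/4096;  E_6 = 729/64

484785/4096


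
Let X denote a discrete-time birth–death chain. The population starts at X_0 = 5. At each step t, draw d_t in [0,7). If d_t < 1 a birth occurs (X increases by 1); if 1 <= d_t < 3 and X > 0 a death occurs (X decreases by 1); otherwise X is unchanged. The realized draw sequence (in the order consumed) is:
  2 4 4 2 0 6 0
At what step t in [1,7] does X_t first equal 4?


1

t=0: X=5, d=2 → death, X_1=4
t=1: X=4, d=4 → hold, X_2=4
t=2: X=4, d=4 → hold, X_3=4
t=3: X=4, d=2 → death, X_4=3
t=4: X=3, d=0 → birth, X_5=4
t=5: X=4, d=6 → hold, X_6=4
t=6: X=4, d=0 → birth, X_7=5


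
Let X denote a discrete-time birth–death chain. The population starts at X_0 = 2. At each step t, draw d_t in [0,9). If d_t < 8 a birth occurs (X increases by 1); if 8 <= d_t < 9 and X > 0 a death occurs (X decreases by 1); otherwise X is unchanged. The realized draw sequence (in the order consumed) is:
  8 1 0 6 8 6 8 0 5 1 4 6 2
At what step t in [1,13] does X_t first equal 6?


10

t=0: X=2, d=8 → death, X_1=1
t=1: X=1, d=1 → birth, X_2=2
t=2: X=2, d=0 → birth, X_3=3
t=3: X=3, d=6 → birth, X_4=4
t=4: X=4, d=8 → death, X_5=3
t=5: X=3, d=6 → birth, X_6=4
t=6: X=4, d=8 → death, X_7=3
t=7: X=3, d=0 → birth, X_8=4
t=8: X=4, d=5 → birth, X_9=5
t=9: X=5, d=1 → birth, X_10=6
t=10: X=6, d=4 → birth, X_11=7
t=11: X=7, d=6 → birth, X_12=8
t=12: X=8, d=2 → birth, X_13=9


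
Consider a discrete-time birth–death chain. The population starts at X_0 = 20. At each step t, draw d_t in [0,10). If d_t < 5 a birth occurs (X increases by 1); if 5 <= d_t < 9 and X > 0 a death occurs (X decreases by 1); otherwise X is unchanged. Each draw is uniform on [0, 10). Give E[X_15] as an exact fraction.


X can drop by at most 1 per step and X_0 = 20 > T = 15, so X_t >= 20 − t >= 5 > 0 for every t <= 15: the floor at 0 (the 'and X > 0' condition) never binds. Hence X_15 = X_0 + Σ_{t<15} Y_t with i.i.d. increments Y_t = y(d_t) ∈ {+1, −1, 0}.
Outcome values over d=0..9: [1, 1, 1, 1, 1, -1, -1, -1, -1, 0]
Σy = 1, Σy² = 9, M = 10
μ = 1/10 = 1/10,  σ² = 9/10 − (1/10)² = 89/100
E[X_15] = 20 + 15·(1/10) = 43/2

43/2


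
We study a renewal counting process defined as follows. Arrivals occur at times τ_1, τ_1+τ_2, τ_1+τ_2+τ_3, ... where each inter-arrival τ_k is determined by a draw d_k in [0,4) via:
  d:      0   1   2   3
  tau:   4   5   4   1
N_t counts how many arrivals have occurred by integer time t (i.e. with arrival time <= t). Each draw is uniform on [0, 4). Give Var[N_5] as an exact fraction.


Inter-arrival values over d=0..3: [4, 5, 4, 1]
Each d has probability 1/4, so the pmf of τ is: f(1) = 1/4, f(4) = 1/2, f(5) = 1/4
Let p_n(j) = P(N_n = j), with p_0 = [1]. Condition on τ_1: p_n(0) = P(τ > n), and for j >= 1, p_n(j) = Σ_{k<=n} f(k)·p_{n−k}(j−1)
p_1 = [3/4, 1/4]  (j = 0..1)
p_2 = [3/4, 3/16, 1/16]  (j = 0..2)
p_3 = [3/4, 3/16, 3/64, 1/64]  (j = 0..3)
p_4 = [1/4, 11/16, 3/64, 3/256, 1/256]  (j = 0..4)
p_5 = [0, 11/16, 19/64, 3/256, 3/1024, 1/1024]  (j = 0..5)
E[N_5] = Σ j·p_5(j) = 1365/1024;  E[N_5²] = Σ j²·p_5(j) = 2101/1024
Var[N_5] = 2101/1024 − (1365/1024)² = 288199/1048576

288199/1048576


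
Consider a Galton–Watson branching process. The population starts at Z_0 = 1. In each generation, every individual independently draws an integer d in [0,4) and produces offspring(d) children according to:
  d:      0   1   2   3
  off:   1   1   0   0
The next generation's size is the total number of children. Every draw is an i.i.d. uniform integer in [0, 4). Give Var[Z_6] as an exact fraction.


63/4096

Outcome values over d=0..3: [1, 1, 0, 0]
Σy = 2, Σy² = 2, M = 4
μ = 2/4 = 1/2,  σ² = 2/4 − (1/2)² = 1/4
V_0 = 0, E_0 = 1
V_1 = 1/4·E_0 + (1/2)²·V_0 = 1/4;  E_1 = 1/2
V_2 = 1/4·E_1 + (1/2)²·V_1 = 3/16;  E_2 = 1/4
V_3 = 1/4·E_2 + (1/2)²·V_2 = 7/64;  E_3 = 1/8
V_4 = 1/4·E_3 + (1/2)²·V_3 = 15/256;  E_4 = 1/16
V_5 = 1/4·E_4 + (1/2)²·V_4 = 31/1024;  E_5 = 1/32
V_6 = 1/4·E_5 + (1/2)²·V_5 = 63/4096;  E_6 = 1/64


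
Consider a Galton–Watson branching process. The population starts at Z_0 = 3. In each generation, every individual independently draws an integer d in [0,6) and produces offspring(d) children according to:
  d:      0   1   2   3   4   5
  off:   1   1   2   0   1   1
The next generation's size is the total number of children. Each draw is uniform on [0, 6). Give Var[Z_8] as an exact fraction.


8

Outcome values over d=0..5: [1, 1, 2, 0, 1, 1]
Σy = 6, Σy² = 8, M = 6
μ = 6/6 = 1,  σ² = 8/6 − (1)² = 1/3
V_0 = 0, E_0 = 3
V_1 = 1/3·E_0 + (1)²·V_0 = 1;  E_1 = 3
V_2 = 1/3·E_1 + (1)²·V_1 = 2;  E_2 = 3
V_3 = 1/3·E_2 + (1)²·V_2 = 3;  E_3 = 3
V_4 = 1/3·E_3 + (1)²·V_3 = 4;  E_4 = 3
V_5 = 1/3·E_4 + (1)²·V_4 = 5;  E_5 = 3
V_6 = 1/3·E_5 + (1)²·V_5 = 6;  E_6 = 3
V_7 = 1/3·E_6 + (1)²·V_6 = 7;  E_7 = 3
V_8 = 1/3·E_7 + (1)²·V_7 = 8;  E_8 = 3


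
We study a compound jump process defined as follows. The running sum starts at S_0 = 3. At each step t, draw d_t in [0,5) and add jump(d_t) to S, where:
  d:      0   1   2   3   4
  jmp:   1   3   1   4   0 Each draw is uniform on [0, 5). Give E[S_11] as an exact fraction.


Outcome values over d=0..4: [1, 3, 1, 4, 0]
Σy = 9, Σy² = 27, M = 5
μ = 9/5 = 9/5,  σ² = 27/5 − (9/5)² = 54/25
E[S_11] = 3 + 11·(9/5) = 114/5

114/5


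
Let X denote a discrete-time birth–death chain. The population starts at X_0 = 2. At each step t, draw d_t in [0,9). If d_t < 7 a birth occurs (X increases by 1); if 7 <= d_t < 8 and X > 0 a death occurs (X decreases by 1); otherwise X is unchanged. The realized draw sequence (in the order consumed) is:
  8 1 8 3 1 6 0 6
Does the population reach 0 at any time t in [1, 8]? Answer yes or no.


no

t=0: X=2, d=8 → hold, X_1=2
t=1: X=2, d=1 → birth, X_2=3
t=2: X=3, d=8 → hold, X_3=3
t=3: X=3, d=3 → birth, X_4=4
t=4: X=4, d=1 → birth, X_5=5
t=5: X=5, d=6 → birth, X_6=6
t=6: X=6, d=0 → birth, X_7=7
t=7: X=7, d=6 → birth, X_8=8


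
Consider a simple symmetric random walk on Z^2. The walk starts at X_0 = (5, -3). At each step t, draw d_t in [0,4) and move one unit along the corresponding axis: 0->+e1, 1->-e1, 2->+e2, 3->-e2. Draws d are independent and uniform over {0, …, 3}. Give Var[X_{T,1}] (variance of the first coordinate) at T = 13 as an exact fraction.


13/2

Outcome values over d=0..3: [1, -1, 0, 0]
Σy = 0, Σy² = 2, M = 4
μ = 0/4 = 0,  σ² = 2/4 − (0)² = 1/2
Independent increments: Var[X_13] = 13·σ² = 13·(1/2) = 13/2


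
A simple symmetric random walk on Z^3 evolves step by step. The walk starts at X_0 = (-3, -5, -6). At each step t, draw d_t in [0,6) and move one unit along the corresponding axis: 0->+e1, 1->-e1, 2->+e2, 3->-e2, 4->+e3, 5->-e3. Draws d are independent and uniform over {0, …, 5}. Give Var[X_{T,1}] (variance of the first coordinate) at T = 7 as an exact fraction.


Outcome values over d=0..5: [1, -1, 0, 0, 0, 0]
Σy = 0, Σy² = 2, M = 6
μ = 0/6 = 0,  σ² = 2/6 − (0)² = 1/3
Independent increments: Var[X_7] = 7·σ² = 7·(1/3) = 7/3

7/3


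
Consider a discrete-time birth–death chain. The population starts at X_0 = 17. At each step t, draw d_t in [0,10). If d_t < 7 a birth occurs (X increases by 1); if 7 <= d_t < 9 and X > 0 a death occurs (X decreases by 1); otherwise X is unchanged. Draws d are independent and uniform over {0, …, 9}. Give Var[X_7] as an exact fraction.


X can drop by at most 1 per step and X_0 = 17 > T = 7, so X_t >= 17 − t >= 10 > 0 for every t <= 7: the floor at 0 (the 'and X > 0' condition) never binds. Hence X_7 = X_0 + Σ_{t<7} Y_t with i.i.d. increments Y_t = y(d_t) ∈ {+1, −1, 0}.
Outcome values over d=0..9: [1, 1, 1, 1, 1, 1, 1, -1, -1, 0]
Σy = 5, Σy² = 9, M = 10
μ = 5/10 = 1/2,  σ² = 9/10 − (1/2)² = 13/20
Independent increments: Var[X_7] = 7·σ² = 7·(13/20) = 91/20

91/20


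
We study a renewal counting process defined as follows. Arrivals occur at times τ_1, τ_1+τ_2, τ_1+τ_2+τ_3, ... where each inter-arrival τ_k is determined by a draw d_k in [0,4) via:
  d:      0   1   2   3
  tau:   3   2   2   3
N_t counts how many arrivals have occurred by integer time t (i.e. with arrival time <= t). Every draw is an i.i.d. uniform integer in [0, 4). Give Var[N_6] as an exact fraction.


Inter-arrival values over d=0..3: [3, 2, 2, 3]
Each d has probability 1/4, so the pmf of τ is: f(2) = 1/2, f(3) = 1/2
Let p_n(j) = P(N_n = j), with p_0 = [1]. Condition on τ_1: p_n(0) = P(τ > n), and for j >= 1, p_n(j) = Σ_{k<=n} f(k)·p_{n−k}(j−1)
p_1 = [1]  (j = 0)
p_2 = [1/2, 1/2]  (j = 0..1)
p_3 = [0, 1]  (j = 0..1)
p_4 = [0, 3/4, 1/4]  (j = 0..2)
p_5 = [0, 1/4, 3/4]  (j = 0..2)
p_6 = [0, 0, 7/8, 1/8]  (j = 0..3)
E[N_6] = Σ j·p_6(j) = 17/8;  E[N_6²] = Σ j²·p_6(j) = 37/8
Var[N_6] = 37/8 − (17/8)² = 7/64

7/64


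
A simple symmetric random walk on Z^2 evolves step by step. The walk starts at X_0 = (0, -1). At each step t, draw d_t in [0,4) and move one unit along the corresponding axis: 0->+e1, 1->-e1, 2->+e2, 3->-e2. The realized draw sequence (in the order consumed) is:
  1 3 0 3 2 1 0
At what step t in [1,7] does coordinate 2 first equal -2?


t=0: X=(0, -1), d=1 → -e1, X_1=(-1, -1)
t=1: X=(-1, -1), d=3 → -e2, X_2=(-1, -2)
t=2: X=(-1, -2), d=0 → +e1, X_3=(0, -2)
t=3: X=(0, -2), d=3 → -e2, X_4=(0, -3)
t=4: X=(0, -3), d=2 → +e2, X_5=(0, -2)
t=5: X=(0, -2), d=1 → -e1, X_6=(-1, -2)
t=6: X=(-1, -2), d=0 → +e1, X_7=(0, -2)

2


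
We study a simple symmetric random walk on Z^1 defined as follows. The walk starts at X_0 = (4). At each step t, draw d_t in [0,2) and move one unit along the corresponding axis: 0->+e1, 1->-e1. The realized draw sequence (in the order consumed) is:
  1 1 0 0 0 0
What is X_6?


(6)

t=0: X=(4), d=1 → -e1, X_1=(3)
t=1: X=(3), d=1 → -e1, X_2=(2)
t=2: X=(2), d=0 → +e1, X_3=(3)
t=3: X=(3), d=0 → +e1, X_4=(4)
t=4: X=(4), d=0 → +e1, X_5=(5)
t=5: X=(5), d=0 → +e1, X_6=(6)


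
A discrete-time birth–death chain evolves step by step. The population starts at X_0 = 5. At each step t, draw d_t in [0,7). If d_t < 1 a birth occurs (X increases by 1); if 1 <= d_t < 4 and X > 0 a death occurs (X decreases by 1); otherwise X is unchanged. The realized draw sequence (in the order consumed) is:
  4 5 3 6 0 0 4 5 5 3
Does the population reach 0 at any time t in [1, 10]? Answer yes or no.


t=0: X=5, d=4 → hold, X_1=5
t=1: X=5, d=5 → hold, X_2=5
t=2: X=5, d=3 → death, X_3=4
t=3: X=4, d=6 → hold, X_4=4
t=4: X=4, d=0 → birth, X_5=5
t=5: X=5, d=0 → birth, X_6=6
t=6: X=6, d=4 → hold, X_7=6
t=7: X=6, d=5 → hold, X_8=6
t=8: X=6, d=5 → hold, X_9=6
t=9: X=6, d=3 → death, X_10=5

no


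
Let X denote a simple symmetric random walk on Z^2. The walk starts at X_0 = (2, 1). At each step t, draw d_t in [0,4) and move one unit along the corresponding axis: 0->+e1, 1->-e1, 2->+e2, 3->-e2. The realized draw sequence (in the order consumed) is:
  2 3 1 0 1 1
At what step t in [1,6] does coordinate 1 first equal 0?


t=0: X=(2, 1), d=2 → +e2, X_1=(2, 2)
t=1: X=(2, 2), d=3 → -e2, X_2=(2, 1)
t=2: X=(2, 1), d=1 → -e1, X_3=(1, 1)
t=3: X=(1, 1), d=0 → +e1, X_4=(2, 1)
t=4: X=(2, 1), d=1 → -e1, X_5=(1, 1)
t=5: X=(1, 1), d=1 → -e1, X_6=(0, 1)

6


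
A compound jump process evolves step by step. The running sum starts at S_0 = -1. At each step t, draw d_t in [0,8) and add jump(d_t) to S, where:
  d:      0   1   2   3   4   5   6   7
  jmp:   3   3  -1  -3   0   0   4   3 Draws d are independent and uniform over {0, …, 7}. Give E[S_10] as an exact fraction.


Outcome values over d=0..7: [3, 3, -1, -3, 0, 0, 4, 3]
Σy = 9, Σy² = 53, M = 8
μ = 9/8 = 9/8,  σ² = 53/8 − (9/8)² = 343/64
E[S_10] = -1 + 10·(9/8) = 41/4

41/4


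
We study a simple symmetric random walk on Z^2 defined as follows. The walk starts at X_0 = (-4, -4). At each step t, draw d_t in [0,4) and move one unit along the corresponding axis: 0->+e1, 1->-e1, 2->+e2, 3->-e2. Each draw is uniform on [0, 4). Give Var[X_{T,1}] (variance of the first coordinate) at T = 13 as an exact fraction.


13/2

Outcome values over d=0..3: [1, -1, 0, 0]
Σy = 0, Σy² = 2, M = 4
μ = 0/4 = 0,  σ² = 2/4 − (0)² = 1/2
Independent increments: Var[X_13] = 13·σ² = 13·(1/2) = 13/2


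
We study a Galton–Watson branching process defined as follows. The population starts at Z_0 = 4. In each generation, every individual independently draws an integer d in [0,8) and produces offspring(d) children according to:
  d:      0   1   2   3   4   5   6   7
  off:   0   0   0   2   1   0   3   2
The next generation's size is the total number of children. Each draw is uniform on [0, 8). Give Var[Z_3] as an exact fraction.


15

Outcome values over d=0..7: [0, 0, 0, 2, 1, 0, 3, 2]
Σy = 8, Σy² = 18, M = 8
μ = 8/8 = 1,  σ² = 18/8 − (1)² = 5/4
V_0 = 0, E_0 = 4
V_1 = 5/4·E_0 + (1)²·V_0 = 5;  E_1 = 4
V_2 = 5/4·E_1 + (1)²·V_1 = 10;  E_2 = 4
V_3 = 5/4·E_2 + (1)²·V_2 = 15;  E_3 = 4
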